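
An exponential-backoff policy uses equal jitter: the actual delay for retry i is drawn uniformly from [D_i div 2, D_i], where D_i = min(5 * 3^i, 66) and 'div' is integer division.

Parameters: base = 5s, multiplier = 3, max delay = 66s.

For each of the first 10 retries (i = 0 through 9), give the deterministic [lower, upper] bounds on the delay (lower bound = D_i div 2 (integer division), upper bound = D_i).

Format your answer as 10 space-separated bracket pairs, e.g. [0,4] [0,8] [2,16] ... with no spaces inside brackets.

Computing bounds per retry:
  i=0: D_i=min(5*3^0,66)=5, bounds=[2,5]
  i=1: D_i=min(5*3^1,66)=15, bounds=[7,15]
  i=2: D_i=min(5*3^2,66)=45, bounds=[22,45]
  i=3: D_i=min(5*3^3,66)=66, bounds=[33,66]
  i=4: D_i=min(5*3^4,66)=66, bounds=[33,66]
  i=5: D_i=min(5*3^5,66)=66, bounds=[33,66]
  i=6: D_i=min(5*3^6,66)=66, bounds=[33,66]
  i=7: D_i=min(5*3^7,66)=66, bounds=[33,66]
  i=8: D_i=min(5*3^8,66)=66, bounds=[33,66]
  i=9: D_i=min(5*3^9,66)=66, bounds=[33,66]

Answer: [2,5] [7,15] [22,45] [33,66] [33,66] [33,66] [33,66] [33,66] [33,66] [33,66]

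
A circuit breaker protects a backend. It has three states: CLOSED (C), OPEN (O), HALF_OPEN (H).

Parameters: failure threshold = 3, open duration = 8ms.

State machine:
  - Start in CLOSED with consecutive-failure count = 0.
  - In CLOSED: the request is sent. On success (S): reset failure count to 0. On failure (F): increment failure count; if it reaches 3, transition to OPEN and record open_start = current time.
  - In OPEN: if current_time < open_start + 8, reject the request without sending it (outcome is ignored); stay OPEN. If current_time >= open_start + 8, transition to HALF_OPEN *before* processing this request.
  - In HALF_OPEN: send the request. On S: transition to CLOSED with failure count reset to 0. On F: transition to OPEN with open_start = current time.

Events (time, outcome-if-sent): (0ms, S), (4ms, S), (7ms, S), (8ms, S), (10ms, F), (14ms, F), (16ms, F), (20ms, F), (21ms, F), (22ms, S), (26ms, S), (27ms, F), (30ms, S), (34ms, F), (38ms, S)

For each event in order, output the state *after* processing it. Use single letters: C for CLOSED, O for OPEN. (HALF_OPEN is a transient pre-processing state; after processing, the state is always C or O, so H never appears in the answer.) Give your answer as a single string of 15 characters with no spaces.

Answer: CCCCCCOOOOCCCCC

Derivation:
State after each event:
  event#1 t=0ms outcome=S: state=CLOSED
  event#2 t=4ms outcome=S: state=CLOSED
  event#3 t=7ms outcome=S: state=CLOSED
  event#4 t=8ms outcome=S: state=CLOSED
  event#5 t=10ms outcome=F: state=CLOSED
  event#6 t=14ms outcome=F: state=CLOSED
  event#7 t=16ms outcome=F: state=OPEN
  event#8 t=20ms outcome=F: state=OPEN
  event#9 t=21ms outcome=F: state=OPEN
  event#10 t=22ms outcome=S: state=OPEN
  event#11 t=26ms outcome=S: state=CLOSED
  event#12 t=27ms outcome=F: state=CLOSED
  event#13 t=30ms outcome=S: state=CLOSED
  event#14 t=34ms outcome=F: state=CLOSED
  event#15 t=38ms outcome=S: state=CLOSED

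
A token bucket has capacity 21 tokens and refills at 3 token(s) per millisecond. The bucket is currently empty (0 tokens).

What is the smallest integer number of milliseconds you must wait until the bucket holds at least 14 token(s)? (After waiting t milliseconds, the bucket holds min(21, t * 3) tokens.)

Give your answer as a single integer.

Answer: 5

Derivation:
Need t * 3 >= 14, so t >= 14/3.
Smallest integer t = ceil(14/3) = 5.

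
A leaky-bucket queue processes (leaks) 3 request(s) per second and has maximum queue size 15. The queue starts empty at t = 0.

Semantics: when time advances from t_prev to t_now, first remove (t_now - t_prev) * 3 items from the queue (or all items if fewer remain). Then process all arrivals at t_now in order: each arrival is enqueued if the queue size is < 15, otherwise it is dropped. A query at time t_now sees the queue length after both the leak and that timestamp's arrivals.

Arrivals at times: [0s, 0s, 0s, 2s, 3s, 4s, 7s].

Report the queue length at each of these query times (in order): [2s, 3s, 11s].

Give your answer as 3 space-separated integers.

Answer: 1 1 0

Derivation:
Queue lengths at query times:
  query t=2s: backlog = 1
  query t=3s: backlog = 1
  query t=11s: backlog = 0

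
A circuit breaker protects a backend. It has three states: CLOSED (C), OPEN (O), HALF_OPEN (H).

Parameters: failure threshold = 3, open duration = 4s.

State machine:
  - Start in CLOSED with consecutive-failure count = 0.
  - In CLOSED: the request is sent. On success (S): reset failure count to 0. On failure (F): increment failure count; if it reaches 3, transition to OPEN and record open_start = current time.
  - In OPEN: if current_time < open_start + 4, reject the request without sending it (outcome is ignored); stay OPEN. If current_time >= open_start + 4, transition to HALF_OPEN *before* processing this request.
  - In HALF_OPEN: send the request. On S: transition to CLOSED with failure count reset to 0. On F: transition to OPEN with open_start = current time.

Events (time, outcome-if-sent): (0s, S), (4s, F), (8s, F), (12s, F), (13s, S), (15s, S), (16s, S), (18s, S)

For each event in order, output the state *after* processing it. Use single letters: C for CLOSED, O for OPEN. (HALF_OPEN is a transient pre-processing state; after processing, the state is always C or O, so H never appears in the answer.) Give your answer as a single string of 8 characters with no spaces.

Answer: CCCOOOCC

Derivation:
State after each event:
  event#1 t=0s outcome=S: state=CLOSED
  event#2 t=4s outcome=F: state=CLOSED
  event#3 t=8s outcome=F: state=CLOSED
  event#4 t=12s outcome=F: state=OPEN
  event#5 t=13s outcome=S: state=OPEN
  event#6 t=15s outcome=S: state=OPEN
  event#7 t=16s outcome=S: state=CLOSED
  event#8 t=18s outcome=S: state=CLOSED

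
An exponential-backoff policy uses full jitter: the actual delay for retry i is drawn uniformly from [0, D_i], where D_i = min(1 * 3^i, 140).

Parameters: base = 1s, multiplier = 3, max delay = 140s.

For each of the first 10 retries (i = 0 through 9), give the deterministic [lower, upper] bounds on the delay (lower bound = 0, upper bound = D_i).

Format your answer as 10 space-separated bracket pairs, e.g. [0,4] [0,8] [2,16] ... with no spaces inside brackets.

Computing bounds per retry:
  i=0: D_i=min(1*3^0,140)=1, bounds=[0,1]
  i=1: D_i=min(1*3^1,140)=3, bounds=[0,3]
  i=2: D_i=min(1*3^2,140)=9, bounds=[0,9]
  i=3: D_i=min(1*3^3,140)=27, bounds=[0,27]
  i=4: D_i=min(1*3^4,140)=81, bounds=[0,81]
  i=5: D_i=min(1*3^5,140)=140, bounds=[0,140]
  i=6: D_i=min(1*3^6,140)=140, bounds=[0,140]
  i=7: D_i=min(1*3^7,140)=140, bounds=[0,140]
  i=8: D_i=min(1*3^8,140)=140, bounds=[0,140]
  i=9: D_i=min(1*3^9,140)=140, bounds=[0,140]

Answer: [0,1] [0,3] [0,9] [0,27] [0,81] [0,140] [0,140] [0,140] [0,140] [0,140]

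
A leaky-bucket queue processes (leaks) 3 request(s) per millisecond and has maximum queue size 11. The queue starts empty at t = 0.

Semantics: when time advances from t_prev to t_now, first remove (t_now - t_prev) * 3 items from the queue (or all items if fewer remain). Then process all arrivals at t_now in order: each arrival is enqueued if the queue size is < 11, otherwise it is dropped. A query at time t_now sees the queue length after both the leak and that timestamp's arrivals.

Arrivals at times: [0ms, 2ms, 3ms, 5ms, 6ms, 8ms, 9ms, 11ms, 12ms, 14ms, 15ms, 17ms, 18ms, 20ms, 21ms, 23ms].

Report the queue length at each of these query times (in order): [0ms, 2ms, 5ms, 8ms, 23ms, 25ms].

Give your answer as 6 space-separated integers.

Answer: 1 1 1 1 1 0

Derivation:
Queue lengths at query times:
  query t=0ms: backlog = 1
  query t=2ms: backlog = 1
  query t=5ms: backlog = 1
  query t=8ms: backlog = 1
  query t=23ms: backlog = 1
  query t=25ms: backlog = 0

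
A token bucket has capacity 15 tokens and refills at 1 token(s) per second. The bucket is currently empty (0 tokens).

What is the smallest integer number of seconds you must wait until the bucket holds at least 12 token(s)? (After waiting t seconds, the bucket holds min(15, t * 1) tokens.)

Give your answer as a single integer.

Answer: 12

Derivation:
Need t * 1 >= 12, so t >= 12/1.
Smallest integer t = ceil(12/1) = 12.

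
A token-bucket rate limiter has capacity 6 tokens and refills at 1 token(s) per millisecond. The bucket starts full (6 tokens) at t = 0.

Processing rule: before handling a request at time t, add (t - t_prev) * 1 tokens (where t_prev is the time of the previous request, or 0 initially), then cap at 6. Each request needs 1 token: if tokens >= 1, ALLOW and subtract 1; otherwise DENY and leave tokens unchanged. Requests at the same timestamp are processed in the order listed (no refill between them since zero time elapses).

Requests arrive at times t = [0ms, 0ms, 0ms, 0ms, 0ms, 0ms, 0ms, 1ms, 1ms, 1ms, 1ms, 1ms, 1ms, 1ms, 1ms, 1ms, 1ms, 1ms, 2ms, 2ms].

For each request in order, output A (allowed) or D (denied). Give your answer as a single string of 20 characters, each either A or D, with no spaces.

Simulating step by step:
  req#1 t=0ms: ALLOW
  req#2 t=0ms: ALLOW
  req#3 t=0ms: ALLOW
  req#4 t=0ms: ALLOW
  req#5 t=0ms: ALLOW
  req#6 t=0ms: ALLOW
  req#7 t=0ms: DENY
  req#8 t=1ms: ALLOW
  req#9 t=1ms: DENY
  req#10 t=1ms: DENY
  req#11 t=1ms: DENY
  req#12 t=1ms: DENY
  req#13 t=1ms: DENY
  req#14 t=1ms: DENY
  req#15 t=1ms: DENY
  req#16 t=1ms: DENY
  req#17 t=1ms: DENY
  req#18 t=1ms: DENY
  req#19 t=2ms: ALLOW
  req#20 t=2ms: DENY

Answer: AAAAAADADDDDDDDDDDAD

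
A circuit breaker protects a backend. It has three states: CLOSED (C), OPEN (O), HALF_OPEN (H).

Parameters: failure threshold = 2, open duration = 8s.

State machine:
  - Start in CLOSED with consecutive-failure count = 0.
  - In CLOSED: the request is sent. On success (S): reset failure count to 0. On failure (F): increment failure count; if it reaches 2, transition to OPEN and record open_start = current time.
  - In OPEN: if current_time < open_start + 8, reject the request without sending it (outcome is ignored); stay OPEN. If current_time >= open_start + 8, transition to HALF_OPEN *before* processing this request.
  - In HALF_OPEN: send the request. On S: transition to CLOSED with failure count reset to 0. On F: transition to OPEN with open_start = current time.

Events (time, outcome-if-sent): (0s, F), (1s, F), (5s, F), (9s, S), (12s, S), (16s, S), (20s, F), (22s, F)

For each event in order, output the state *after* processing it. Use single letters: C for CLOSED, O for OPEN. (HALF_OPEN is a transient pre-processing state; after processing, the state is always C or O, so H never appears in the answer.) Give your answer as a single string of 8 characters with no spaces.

State after each event:
  event#1 t=0s outcome=F: state=CLOSED
  event#2 t=1s outcome=F: state=OPEN
  event#3 t=5s outcome=F: state=OPEN
  event#4 t=9s outcome=S: state=CLOSED
  event#5 t=12s outcome=S: state=CLOSED
  event#6 t=16s outcome=S: state=CLOSED
  event#7 t=20s outcome=F: state=CLOSED
  event#8 t=22s outcome=F: state=OPEN

Answer: COOCCCCO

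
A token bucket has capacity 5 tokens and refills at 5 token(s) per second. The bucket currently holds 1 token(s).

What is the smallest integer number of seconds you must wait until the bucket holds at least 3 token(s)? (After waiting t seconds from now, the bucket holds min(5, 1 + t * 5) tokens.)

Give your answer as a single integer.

Need 1 + t * 5 >= 3, so t >= 2/5.
Smallest integer t = ceil(2/5) = 1.

Answer: 1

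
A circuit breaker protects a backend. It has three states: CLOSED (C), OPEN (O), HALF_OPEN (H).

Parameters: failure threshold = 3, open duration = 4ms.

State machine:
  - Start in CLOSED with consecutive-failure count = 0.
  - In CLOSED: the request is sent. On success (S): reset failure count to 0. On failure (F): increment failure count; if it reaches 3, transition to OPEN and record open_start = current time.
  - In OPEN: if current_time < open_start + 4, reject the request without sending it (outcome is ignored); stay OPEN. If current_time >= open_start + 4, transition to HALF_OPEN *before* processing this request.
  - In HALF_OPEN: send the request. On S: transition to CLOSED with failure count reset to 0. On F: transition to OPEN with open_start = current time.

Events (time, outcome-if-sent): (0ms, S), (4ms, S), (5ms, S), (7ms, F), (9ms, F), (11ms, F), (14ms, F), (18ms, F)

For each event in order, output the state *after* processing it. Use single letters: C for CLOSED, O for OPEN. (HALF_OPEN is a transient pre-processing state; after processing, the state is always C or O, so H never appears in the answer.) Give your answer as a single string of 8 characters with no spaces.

Answer: CCCCCOOO

Derivation:
State after each event:
  event#1 t=0ms outcome=S: state=CLOSED
  event#2 t=4ms outcome=S: state=CLOSED
  event#3 t=5ms outcome=S: state=CLOSED
  event#4 t=7ms outcome=F: state=CLOSED
  event#5 t=9ms outcome=F: state=CLOSED
  event#6 t=11ms outcome=F: state=OPEN
  event#7 t=14ms outcome=F: state=OPEN
  event#8 t=18ms outcome=F: state=OPEN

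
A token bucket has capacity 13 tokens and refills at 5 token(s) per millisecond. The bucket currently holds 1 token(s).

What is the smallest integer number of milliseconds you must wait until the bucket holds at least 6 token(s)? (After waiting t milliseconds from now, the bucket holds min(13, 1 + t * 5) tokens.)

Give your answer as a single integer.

Answer: 1

Derivation:
Need 1 + t * 5 >= 6, so t >= 5/5.
Smallest integer t = ceil(5/5) = 1.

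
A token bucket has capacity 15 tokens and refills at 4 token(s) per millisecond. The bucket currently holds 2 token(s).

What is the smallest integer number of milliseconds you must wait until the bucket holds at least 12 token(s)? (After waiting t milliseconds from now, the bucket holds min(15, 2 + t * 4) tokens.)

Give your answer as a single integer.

Need 2 + t * 4 >= 12, so t >= 10/4.
Smallest integer t = ceil(10/4) = 3.

Answer: 3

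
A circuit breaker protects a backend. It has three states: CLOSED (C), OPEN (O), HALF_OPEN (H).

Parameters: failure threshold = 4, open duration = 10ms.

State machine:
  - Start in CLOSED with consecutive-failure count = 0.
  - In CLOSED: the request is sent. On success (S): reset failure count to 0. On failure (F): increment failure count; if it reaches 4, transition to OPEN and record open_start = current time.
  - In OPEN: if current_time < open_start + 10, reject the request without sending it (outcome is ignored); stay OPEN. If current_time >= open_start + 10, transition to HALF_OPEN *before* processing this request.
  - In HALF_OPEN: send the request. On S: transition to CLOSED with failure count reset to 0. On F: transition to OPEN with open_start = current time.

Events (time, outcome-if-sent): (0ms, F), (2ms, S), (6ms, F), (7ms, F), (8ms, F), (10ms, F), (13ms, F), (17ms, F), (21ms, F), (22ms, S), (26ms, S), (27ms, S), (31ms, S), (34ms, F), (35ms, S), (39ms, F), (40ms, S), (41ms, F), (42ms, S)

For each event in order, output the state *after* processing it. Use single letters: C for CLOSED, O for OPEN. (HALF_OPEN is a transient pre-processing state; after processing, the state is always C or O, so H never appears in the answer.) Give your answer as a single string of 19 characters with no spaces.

State after each event:
  event#1 t=0ms outcome=F: state=CLOSED
  event#2 t=2ms outcome=S: state=CLOSED
  event#3 t=6ms outcome=F: state=CLOSED
  event#4 t=7ms outcome=F: state=CLOSED
  event#5 t=8ms outcome=F: state=CLOSED
  event#6 t=10ms outcome=F: state=OPEN
  event#7 t=13ms outcome=F: state=OPEN
  event#8 t=17ms outcome=F: state=OPEN
  event#9 t=21ms outcome=F: state=OPEN
  event#10 t=22ms outcome=S: state=OPEN
  event#11 t=26ms outcome=S: state=OPEN
  event#12 t=27ms outcome=S: state=OPEN
  event#13 t=31ms outcome=S: state=CLOSED
  event#14 t=34ms outcome=F: state=CLOSED
  event#15 t=35ms outcome=S: state=CLOSED
  event#16 t=39ms outcome=F: state=CLOSED
  event#17 t=40ms outcome=S: state=CLOSED
  event#18 t=41ms outcome=F: state=CLOSED
  event#19 t=42ms outcome=S: state=CLOSED

Answer: CCCCCOOOOOOOCCCCCCC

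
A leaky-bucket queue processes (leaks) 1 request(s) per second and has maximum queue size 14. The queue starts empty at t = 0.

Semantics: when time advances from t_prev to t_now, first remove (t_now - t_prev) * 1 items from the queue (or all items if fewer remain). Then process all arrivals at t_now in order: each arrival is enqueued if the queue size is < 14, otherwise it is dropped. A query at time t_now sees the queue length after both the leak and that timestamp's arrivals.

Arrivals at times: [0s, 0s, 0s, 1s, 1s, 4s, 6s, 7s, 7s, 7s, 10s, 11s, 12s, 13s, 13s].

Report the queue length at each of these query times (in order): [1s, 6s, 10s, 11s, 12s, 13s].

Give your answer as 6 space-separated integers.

Queue lengths at query times:
  query t=1s: backlog = 4
  query t=6s: backlog = 1
  query t=10s: backlog = 1
  query t=11s: backlog = 1
  query t=12s: backlog = 1
  query t=13s: backlog = 2

Answer: 4 1 1 1 1 2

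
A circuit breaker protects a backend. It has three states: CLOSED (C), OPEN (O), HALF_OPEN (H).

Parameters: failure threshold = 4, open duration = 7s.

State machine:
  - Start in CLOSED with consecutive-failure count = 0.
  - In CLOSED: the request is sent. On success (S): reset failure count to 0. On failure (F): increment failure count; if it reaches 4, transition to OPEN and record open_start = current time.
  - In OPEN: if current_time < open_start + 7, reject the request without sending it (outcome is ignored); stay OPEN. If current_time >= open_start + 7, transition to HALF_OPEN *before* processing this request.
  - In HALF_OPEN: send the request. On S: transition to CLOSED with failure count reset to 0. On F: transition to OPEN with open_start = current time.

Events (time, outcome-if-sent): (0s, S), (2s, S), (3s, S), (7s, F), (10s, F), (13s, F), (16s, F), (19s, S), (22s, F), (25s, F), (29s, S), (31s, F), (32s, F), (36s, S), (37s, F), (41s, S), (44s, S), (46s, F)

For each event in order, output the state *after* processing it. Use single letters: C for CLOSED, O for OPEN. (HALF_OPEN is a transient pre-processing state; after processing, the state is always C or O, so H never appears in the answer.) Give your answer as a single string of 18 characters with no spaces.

Answer: CCCCCCOOOOOOOOOCCC

Derivation:
State after each event:
  event#1 t=0s outcome=S: state=CLOSED
  event#2 t=2s outcome=S: state=CLOSED
  event#3 t=3s outcome=S: state=CLOSED
  event#4 t=7s outcome=F: state=CLOSED
  event#5 t=10s outcome=F: state=CLOSED
  event#6 t=13s outcome=F: state=CLOSED
  event#7 t=16s outcome=F: state=OPEN
  event#8 t=19s outcome=S: state=OPEN
  event#9 t=22s outcome=F: state=OPEN
  event#10 t=25s outcome=F: state=OPEN
  event#11 t=29s outcome=S: state=OPEN
  event#12 t=31s outcome=F: state=OPEN
  event#13 t=32s outcome=F: state=OPEN
  event#14 t=36s outcome=S: state=OPEN
  event#15 t=37s outcome=F: state=OPEN
  event#16 t=41s outcome=S: state=CLOSED
  event#17 t=44s outcome=S: state=CLOSED
  event#18 t=46s outcome=F: state=CLOSED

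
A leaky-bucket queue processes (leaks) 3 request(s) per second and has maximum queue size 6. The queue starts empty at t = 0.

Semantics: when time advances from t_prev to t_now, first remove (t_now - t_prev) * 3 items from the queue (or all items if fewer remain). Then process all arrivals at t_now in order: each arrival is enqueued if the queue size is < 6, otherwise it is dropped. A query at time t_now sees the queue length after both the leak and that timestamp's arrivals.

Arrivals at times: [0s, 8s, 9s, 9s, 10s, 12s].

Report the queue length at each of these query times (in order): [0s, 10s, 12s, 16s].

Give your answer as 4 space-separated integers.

Answer: 1 1 1 0

Derivation:
Queue lengths at query times:
  query t=0s: backlog = 1
  query t=10s: backlog = 1
  query t=12s: backlog = 1
  query t=16s: backlog = 0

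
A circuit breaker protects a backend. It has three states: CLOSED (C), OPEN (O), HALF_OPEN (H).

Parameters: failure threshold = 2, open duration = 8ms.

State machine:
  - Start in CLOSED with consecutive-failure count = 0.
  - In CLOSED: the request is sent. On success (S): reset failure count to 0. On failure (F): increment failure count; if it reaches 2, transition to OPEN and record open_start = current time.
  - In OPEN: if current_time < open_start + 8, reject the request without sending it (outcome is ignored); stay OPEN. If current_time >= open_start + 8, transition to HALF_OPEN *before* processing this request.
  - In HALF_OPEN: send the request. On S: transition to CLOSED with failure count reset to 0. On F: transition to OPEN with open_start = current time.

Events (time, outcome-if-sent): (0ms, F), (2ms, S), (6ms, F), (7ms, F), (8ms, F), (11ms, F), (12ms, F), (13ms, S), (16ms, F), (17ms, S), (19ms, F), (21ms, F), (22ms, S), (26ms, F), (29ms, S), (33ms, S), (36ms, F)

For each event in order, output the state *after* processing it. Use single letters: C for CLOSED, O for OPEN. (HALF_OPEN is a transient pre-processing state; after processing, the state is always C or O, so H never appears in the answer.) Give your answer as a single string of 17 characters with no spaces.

Answer: CCCOOOOOOOOOOOOOO

Derivation:
State after each event:
  event#1 t=0ms outcome=F: state=CLOSED
  event#2 t=2ms outcome=S: state=CLOSED
  event#3 t=6ms outcome=F: state=CLOSED
  event#4 t=7ms outcome=F: state=OPEN
  event#5 t=8ms outcome=F: state=OPEN
  event#6 t=11ms outcome=F: state=OPEN
  event#7 t=12ms outcome=F: state=OPEN
  event#8 t=13ms outcome=S: state=OPEN
  event#9 t=16ms outcome=F: state=OPEN
  event#10 t=17ms outcome=S: state=OPEN
  event#11 t=19ms outcome=F: state=OPEN
  event#12 t=21ms outcome=F: state=OPEN
  event#13 t=22ms outcome=S: state=OPEN
  event#14 t=26ms outcome=F: state=OPEN
  event#15 t=29ms outcome=S: state=OPEN
  event#16 t=33ms outcome=S: state=OPEN
  event#17 t=36ms outcome=F: state=OPEN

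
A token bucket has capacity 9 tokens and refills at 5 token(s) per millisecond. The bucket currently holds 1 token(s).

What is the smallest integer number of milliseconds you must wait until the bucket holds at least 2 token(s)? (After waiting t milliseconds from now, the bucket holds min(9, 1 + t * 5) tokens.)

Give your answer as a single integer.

Need 1 + t * 5 >= 2, so t >= 1/5.
Smallest integer t = ceil(1/5) = 1.

Answer: 1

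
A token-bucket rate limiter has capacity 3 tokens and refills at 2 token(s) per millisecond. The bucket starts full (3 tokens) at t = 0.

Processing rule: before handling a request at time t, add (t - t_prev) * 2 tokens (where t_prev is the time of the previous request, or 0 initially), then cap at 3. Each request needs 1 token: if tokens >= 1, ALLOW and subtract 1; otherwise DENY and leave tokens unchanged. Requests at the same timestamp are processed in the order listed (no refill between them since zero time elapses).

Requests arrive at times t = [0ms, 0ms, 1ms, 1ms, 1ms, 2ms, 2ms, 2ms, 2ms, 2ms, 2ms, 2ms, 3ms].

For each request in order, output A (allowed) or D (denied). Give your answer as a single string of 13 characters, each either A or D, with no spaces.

Simulating step by step:
  req#1 t=0ms: ALLOW
  req#2 t=0ms: ALLOW
  req#3 t=1ms: ALLOW
  req#4 t=1ms: ALLOW
  req#5 t=1ms: ALLOW
  req#6 t=2ms: ALLOW
  req#7 t=2ms: ALLOW
  req#8 t=2ms: DENY
  req#9 t=2ms: DENY
  req#10 t=2ms: DENY
  req#11 t=2ms: DENY
  req#12 t=2ms: DENY
  req#13 t=3ms: ALLOW

Answer: AAAAAAADDDDDA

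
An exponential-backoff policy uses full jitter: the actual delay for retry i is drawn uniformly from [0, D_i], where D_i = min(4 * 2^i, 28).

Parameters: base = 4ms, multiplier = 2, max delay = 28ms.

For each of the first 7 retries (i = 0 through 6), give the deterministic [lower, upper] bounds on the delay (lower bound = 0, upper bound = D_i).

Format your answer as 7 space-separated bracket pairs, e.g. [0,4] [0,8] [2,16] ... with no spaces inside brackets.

Answer: [0,4] [0,8] [0,16] [0,28] [0,28] [0,28] [0,28]

Derivation:
Computing bounds per retry:
  i=0: D_i=min(4*2^0,28)=4, bounds=[0,4]
  i=1: D_i=min(4*2^1,28)=8, bounds=[0,8]
  i=2: D_i=min(4*2^2,28)=16, bounds=[0,16]
  i=3: D_i=min(4*2^3,28)=28, bounds=[0,28]
  i=4: D_i=min(4*2^4,28)=28, bounds=[0,28]
  i=5: D_i=min(4*2^5,28)=28, bounds=[0,28]
  i=6: D_i=min(4*2^6,28)=28, bounds=[0,28]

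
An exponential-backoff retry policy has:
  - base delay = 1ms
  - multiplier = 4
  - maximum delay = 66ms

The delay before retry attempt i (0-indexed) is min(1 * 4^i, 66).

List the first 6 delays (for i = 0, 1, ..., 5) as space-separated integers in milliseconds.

Answer: 1 4 16 64 66 66

Derivation:
Computing each delay:
  i=0: min(1*4^0, 66) = 1
  i=1: min(1*4^1, 66) = 4
  i=2: min(1*4^2, 66) = 16
  i=3: min(1*4^3, 66) = 64
  i=4: min(1*4^4, 66) = 66
  i=5: min(1*4^5, 66) = 66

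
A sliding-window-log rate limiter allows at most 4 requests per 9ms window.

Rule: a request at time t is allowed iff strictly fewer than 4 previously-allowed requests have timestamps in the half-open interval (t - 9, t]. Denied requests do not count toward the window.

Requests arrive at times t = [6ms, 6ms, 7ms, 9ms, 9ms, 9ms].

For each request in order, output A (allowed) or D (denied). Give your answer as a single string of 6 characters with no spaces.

Tracking allowed requests in the window:
  req#1 t=6ms: ALLOW
  req#2 t=6ms: ALLOW
  req#3 t=7ms: ALLOW
  req#4 t=9ms: ALLOW
  req#5 t=9ms: DENY
  req#6 t=9ms: DENY

Answer: AAAADD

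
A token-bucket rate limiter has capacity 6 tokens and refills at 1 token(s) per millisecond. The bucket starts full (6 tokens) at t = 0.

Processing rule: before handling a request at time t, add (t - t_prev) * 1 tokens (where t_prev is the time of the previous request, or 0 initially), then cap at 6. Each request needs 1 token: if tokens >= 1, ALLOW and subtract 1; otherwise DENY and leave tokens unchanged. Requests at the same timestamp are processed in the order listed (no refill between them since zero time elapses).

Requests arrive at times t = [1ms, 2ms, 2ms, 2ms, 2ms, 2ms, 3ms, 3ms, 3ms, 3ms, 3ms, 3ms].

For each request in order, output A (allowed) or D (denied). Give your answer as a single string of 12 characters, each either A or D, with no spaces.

Answer: AAAAAAAADDDD

Derivation:
Simulating step by step:
  req#1 t=1ms: ALLOW
  req#2 t=2ms: ALLOW
  req#3 t=2ms: ALLOW
  req#4 t=2ms: ALLOW
  req#5 t=2ms: ALLOW
  req#6 t=2ms: ALLOW
  req#7 t=3ms: ALLOW
  req#8 t=3ms: ALLOW
  req#9 t=3ms: DENY
  req#10 t=3ms: DENY
  req#11 t=3ms: DENY
  req#12 t=3ms: DENY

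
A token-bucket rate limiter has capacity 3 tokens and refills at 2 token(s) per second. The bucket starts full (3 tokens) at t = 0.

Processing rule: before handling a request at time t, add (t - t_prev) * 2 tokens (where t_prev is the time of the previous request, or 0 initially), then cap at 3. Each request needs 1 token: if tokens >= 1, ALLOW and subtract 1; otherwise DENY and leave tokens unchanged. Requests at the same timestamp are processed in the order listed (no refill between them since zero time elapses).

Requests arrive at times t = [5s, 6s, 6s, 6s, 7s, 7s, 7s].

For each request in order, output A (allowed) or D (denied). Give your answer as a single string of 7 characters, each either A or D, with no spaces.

Simulating step by step:
  req#1 t=5s: ALLOW
  req#2 t=6s: ALLOW
  req#3 t=6s: ALLOW
  req#4 t=6s: ALLOW
  req#5 t=7s: ALLOW
  req#6 t=7s: ALLOW
  req#7 t=7s: DENY

Answer: AAAAAAD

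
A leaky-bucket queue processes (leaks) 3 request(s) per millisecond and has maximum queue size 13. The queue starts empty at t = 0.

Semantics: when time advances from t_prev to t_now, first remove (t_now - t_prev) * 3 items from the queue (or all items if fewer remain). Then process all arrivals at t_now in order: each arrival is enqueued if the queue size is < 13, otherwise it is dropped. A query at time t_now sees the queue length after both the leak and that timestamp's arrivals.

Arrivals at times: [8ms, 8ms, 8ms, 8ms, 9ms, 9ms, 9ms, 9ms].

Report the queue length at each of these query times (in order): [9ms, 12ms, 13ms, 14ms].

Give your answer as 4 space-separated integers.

Answer: 5 0 0 0

Derivation:
Queue lengths at query times:
  query t=9ms: backlog = 5
  query t=12ms: backlog = 0
  query t=13ms: backlog = 0
  query t=14ms: backlog = 0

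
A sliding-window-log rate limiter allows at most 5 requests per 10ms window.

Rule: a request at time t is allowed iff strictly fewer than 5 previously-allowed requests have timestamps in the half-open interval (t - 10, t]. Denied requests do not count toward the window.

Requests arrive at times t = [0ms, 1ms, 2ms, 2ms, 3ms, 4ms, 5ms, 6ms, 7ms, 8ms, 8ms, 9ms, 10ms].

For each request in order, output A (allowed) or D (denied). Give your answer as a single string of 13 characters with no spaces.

Answer: AAAAADDDDDDDA

Derivation:
Tracking allowed requests in the window:
  req#1 t=0ms: ALLOW
  req#2 t=1ms: ALLOW
  req#3 t=2ms: ALLOW
  req#4 t=2ms: ALLOW
  req#5 t=3ms: ALLOW
  req#6 t=4ms: DENY
  req#7 t=5ms: DENY
  req#8 t=6ms: DENY
  req#9 t=7ms: DENY
  req#10 t=8ms: DENY
  req#11 t=8ms: DENY
  req#12 t=9ms: DENY
  req#13 t=10ms: ALLOW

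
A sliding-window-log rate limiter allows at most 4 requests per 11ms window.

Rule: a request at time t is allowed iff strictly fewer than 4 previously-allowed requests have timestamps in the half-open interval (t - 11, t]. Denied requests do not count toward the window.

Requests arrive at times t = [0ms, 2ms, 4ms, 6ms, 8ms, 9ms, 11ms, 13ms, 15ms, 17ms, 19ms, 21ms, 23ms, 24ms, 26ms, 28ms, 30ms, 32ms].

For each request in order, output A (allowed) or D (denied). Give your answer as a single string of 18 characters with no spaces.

Answer: AAAADDAAAADDAAAADD

Derivation:
Tracking allowed requests in the window:
  req#1 t=0ms: ALLOW
  req#2 t=2ms: ALLOW
  req#3 t=4ms: ALLOW
  req#4 t=6ms: ALLOW
  req#5 t=8ms: DENY
  req#6 t=9ms: DENY
  req#7 t=11ms: ALLOW
  req#8 t=13ms: ALLOW
  req#9 t=15ms: ALLOW
  req#10 t=17ms: ALLOW
  req#11 t=19ms: DENY
  req#12 t=21ms: DENY
  req#13 t=23ms: ALLOW
  req#14 t=24ms: ALLOW
  req#15 t=26ms: ALLOW
  req#16 t=28ms: ALLOW
  req#17 t=30ms: DENY
  req#18 t=32ms: DENY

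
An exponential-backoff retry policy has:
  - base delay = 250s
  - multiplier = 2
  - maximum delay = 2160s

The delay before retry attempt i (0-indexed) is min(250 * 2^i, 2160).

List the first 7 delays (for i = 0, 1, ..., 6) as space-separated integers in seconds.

Answer: 250 500 1000 2000 2160 2160 2160

Derivation:
Computing each delay:
  i=0: min(250*2^0, 2160) = 250
  i=1: min(250*2^1, 2160) = 500
  i=2: min(250*2^2, 2160) = 1000
  i=3: min(250*2^3, 2160) = 2000
  i=4: min(250*2^4, 2160) = 2160
  i=5: min(250*2^5, 2160) = 2160
  i=6: min(250*2^6, 2160) = 2160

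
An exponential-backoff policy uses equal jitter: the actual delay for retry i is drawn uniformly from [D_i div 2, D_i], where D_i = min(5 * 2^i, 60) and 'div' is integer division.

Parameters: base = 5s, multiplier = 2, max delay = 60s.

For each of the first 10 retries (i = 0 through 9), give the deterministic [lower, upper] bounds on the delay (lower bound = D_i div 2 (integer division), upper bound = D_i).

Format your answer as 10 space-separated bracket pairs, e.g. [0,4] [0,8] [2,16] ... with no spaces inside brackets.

Computing bounds per retry:
  i=0: D_i=min(5*2^0,60)=5, bounds=[2,5]
  i=1: D_i=min(5*2^1,60)=10, bounds=[5,10]
  i=2: D_i=min(5*2^2,60)=20, bounds=[10,20]
  i=3: D_i=min(5*2^3,60)=40, bounds=[20,40]
  i=4: D_i=min(5*2^4,60)=60, bounds=[30,60]
  i=5: D_i=min(5*2^5,60)=60, bounds=[30,60]
  i=6: D_i=min(5*2^6,60)=60, bounds=[30,60]
  i=7: D_i=min(5*2^7,60)=60, bounds=[30,60]
  i=8: D_i=min(5*2^8,60)=60, bounds=[30,60]
  i=9: D_i=min(5*2^9,60)=60, bounds=[30,60]

Answer: [2,5] [5,10] [10,20] [20,40] [30,60] [30,60] [30,60] [30,60] [30,60] [30,60]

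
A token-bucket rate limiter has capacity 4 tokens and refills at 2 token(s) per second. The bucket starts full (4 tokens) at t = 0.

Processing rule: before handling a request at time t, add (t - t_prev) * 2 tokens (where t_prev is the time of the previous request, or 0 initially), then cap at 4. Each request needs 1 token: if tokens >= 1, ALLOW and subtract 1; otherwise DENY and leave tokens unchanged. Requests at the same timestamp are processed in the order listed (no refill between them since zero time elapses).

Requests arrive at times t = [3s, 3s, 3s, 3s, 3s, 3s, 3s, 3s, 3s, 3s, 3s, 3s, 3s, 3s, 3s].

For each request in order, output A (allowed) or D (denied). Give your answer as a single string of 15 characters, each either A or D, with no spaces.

Answer: AAAADDDDDDDDDDD

Derivation:
Simulating step by step:
  req#1 t=3s: ALLOW
  req#2 t=3s: ALLOW
  req#3 t=3s: ALLOW
  req#4 t=3s: ALLOW
  req#5 t=3s: DENY
  req#6 t=3s: DENY
  req#7 t=3s: DENY
  req#8 t=3s: DENY
  req#9 t=3s: DENY
  req#10 t=3s: DENY
  req#11 t=3s: DENY
  req#12 t=3s: DENY
  req#13 t=3s: DENY
  req#14 t=3s: DENY
  req#15 t=3s: DENY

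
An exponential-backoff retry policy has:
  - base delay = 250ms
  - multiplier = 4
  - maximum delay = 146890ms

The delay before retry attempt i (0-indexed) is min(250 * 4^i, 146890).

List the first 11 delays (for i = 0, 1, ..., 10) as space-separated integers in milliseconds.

Answer: 250 1000 4000 16000 64000 146890 146890 146890 146890 146890 146890

Derivation:
Computing each delay:
  i=0: min(250*4^0, 146890) = 250
  i=1: min(250*4^1, 146890) = 1000
  i=2: min(250*4^2, 146890) = 4000
  i=3: min(250*4^3, 146890) = 16000
  i=4: min(250*4^4, 146890) = 64000
  i=5: min(250*4^5, 146890) = 146890
  i=6: min(250*4^6, 146890) = 146890
  i=7: min(250*4^7, 146890) = 146890
  i=8: min(250*4^8, 146890) = 146890
  i=9: min(250*4^9, 146890) = 146890
  i=10: min(250*4^10, 146890) = 146890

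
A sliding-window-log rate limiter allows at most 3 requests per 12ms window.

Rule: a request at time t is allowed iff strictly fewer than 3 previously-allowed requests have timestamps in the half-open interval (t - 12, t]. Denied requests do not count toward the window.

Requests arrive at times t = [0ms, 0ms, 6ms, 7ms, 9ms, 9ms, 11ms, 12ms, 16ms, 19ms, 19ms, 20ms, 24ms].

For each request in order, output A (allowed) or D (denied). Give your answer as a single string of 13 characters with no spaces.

Answer: AAADDDDAAADDA

Derivation:
Tracking allowed requests in the window:
  req#1 t=0ms: ALLOW
  req#2 t=0ms: ALLOW
  req#3 t=6ms: ALLOW
  req#4 t=7ms: DENY
  req#5 t=9ms: DENY
  req#6 t=9ms: DENY
  req#7 t=11ms: DENY
  req#8 t=12ms: ALLOW
  req#9 t=16ms: ALLOW
  req#10 t=19ms: ALLOW
  req#11 t=19ms: DENY
  req#12 t=20ms: DENY
  req#13 t=24ms: ALLOW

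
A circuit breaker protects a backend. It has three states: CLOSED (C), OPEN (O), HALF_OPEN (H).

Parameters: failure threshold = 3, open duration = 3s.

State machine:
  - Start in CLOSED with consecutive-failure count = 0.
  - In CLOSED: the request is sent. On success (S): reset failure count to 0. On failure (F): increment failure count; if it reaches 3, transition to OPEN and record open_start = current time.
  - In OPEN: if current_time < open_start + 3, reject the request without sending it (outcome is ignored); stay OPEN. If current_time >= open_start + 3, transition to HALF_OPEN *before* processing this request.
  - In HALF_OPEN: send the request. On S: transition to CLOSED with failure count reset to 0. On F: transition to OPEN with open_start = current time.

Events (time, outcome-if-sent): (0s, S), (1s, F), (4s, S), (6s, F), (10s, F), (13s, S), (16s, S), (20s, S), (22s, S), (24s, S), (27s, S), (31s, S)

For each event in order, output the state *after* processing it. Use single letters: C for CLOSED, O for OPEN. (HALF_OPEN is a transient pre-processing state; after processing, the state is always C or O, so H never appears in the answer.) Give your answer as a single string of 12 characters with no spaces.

State after each event:
  event#1 t=0s outcome=S: state=CLOSED
  event#2 t=1s outcome=F: state=CLOSED
  event#3 t=4s outcome=S: state=CLOSED
  event#4 t=6s outcome=F: state=CLOSED
  event#5 t=10s outcome=F: state=CLOSED
  event#6 t=13s outcome=S: state=CLOSED
  event#7 t=16s outcome=S: state=CLOSED
  event#8 t=20s outcome=S: state=CLOSED
  event#9 t=22s outcome=S: state=CLOSED
  event#10 t=24s outcome=S: state=CLOSED
  event#11 t=27s outcome=S: state=CLOSED
  event#12 t=31s outcome=S: state=CLOSED

Answer: CCCCCCCCCCCC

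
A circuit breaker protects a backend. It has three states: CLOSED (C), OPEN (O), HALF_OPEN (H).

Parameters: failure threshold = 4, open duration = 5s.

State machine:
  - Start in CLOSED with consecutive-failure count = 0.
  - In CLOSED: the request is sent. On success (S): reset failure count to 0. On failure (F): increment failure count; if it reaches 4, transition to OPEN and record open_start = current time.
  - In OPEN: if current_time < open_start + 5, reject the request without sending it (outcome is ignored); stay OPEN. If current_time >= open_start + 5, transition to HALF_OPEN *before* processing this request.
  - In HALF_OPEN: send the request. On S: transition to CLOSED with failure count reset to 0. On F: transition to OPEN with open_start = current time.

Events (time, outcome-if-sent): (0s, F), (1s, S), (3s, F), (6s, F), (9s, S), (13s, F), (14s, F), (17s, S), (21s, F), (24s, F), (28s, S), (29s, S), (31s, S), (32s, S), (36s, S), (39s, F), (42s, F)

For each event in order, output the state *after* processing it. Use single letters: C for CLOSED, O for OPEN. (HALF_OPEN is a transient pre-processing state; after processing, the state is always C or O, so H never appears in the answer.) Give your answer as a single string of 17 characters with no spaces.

Answer: CCCCCCCCCCCCCCCCC

Derivation:
State after each event:
  event#1 t=0s outcome=F: state=CLOSED
  event#2 t=1s outcome=S: state=CLOSED
  event#3 t=3s outcome=F: state=CLOSED
  event#4 t=6s outcome=F: state=CLOSED
  event#5 t=9s outcome=S: state=CLOSED
  event#6 t=13s outcome=F: state=CLOSED
  event#7 t=14s outcome=F: state=CLOSED
  event#8 t=17s outcome=S: state=CLOSED
  event#9 t=21s outcome=F: state=CLOSED
  event#10 t=24s outcome=F: state=CLOSED
  event#11 t=28s outcome=S: state=CLOSED
  event#12 t=29s outcome=S: state=CLOSED
  event#13 t=31s outcome=S: state=CLOSED
  event#14 t=32s outcome=S: state=CLOSED
  event#15 t=36s outcome=S: state=CLOSED
  event#16 t=39s outcome=F: state=CLOSED
  event#17 t=42s outcome=F: state=CLOSED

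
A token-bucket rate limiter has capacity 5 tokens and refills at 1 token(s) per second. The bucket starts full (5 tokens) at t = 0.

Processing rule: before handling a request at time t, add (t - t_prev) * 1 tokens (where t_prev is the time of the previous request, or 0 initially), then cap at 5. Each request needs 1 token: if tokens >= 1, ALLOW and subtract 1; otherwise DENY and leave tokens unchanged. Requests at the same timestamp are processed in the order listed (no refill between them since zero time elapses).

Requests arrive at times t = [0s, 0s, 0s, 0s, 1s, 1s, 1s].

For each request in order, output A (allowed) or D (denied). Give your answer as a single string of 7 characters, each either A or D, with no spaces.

Answer: AAAAAAD

Derivation:
Simulating step by step:
  req#1 t=0s: ALLOW
  req#2 t=0s: ALLOW
  req#3 t=0s: ALLOW
  req#4 t=0s: ALLOW
  req#5 t=1s: ALLOW
  req#6 t=1s: ALLOW
  req#7 t=1s: DENY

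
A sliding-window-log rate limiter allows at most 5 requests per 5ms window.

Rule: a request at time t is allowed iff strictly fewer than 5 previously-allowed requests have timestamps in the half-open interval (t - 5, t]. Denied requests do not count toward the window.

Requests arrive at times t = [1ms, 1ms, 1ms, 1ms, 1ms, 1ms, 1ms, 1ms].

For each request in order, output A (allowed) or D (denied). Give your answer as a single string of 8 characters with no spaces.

Tracking allowed requests in the window:
  req#1 t=1ms: ALLOW
  req#2 t=1ms: ALLOW
  req#3 t=1ms: ALLOW
  req#4 t=1ms: ALLOW
  req#5 t=1ms: ALLOW
  req#6 t=1ms: DENY
  req#7 t=1ms: DENY
  req#8 t=1ms: DENY

Answer: AAAAADDD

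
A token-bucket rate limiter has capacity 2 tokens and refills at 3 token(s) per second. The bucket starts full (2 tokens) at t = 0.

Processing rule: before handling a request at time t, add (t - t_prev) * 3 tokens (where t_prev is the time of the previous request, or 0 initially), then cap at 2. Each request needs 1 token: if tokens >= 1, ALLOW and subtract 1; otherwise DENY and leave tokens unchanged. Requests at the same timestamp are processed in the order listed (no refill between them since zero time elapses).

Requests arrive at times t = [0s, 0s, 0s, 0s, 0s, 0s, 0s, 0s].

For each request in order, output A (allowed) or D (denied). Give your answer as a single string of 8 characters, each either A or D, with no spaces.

Simulating step by step:
  req#1 t=0s: ALLOW
  req#2 t=0s: ALLOW
  req#3 t=0s: DENY
  req#4 t=0s: DENY
  req#5 t=0s: DENY
  req#6 t=0s: DENY
  req#7 t=0s: DENY
  req#8 t=0s: DENY

Answer: AADDDDDD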